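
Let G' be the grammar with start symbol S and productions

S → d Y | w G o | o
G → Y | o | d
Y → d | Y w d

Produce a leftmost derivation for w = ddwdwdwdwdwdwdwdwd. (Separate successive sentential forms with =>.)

S => dY   [S → d Y]
dY => dYwd   [Y → Y w d]
dYwd => dYwdwd   [Y → Y w d]
dYwdwd => dYwdwdwd   [Y → Y w d]
dYwdwdwd => dYwdwdwdwd   [Y → Y w d]
dYwdwdwdwd => dYwdwdwdwdwd   [Y → Y w d]
dYwdwdwdwdwd => dYwdwdwdwdwdwd   [Y → Y w d]
dYwdwdwdwdwdwd => dYwdwdwdwdwdwdwd   [Y → Y w d]
dYwdwdwdwdwdwdwd => dYwdwdwdwdwdwdwdwd   [Y → Y w d]
dYwdwdwdwdwdwdwdwd => ddwdwdwdwdwdwdwdwd   [Y → d]

S => dY => dYwd => dYwdwd => dYwdwdwd => dYwdwdwdwd => dYwdwdwdwdwd => dYwdwdwdwdwdwd => dYwdwdwdwdwdwdwd => dYwdwdwdwdwdwdwdwd => ddwdwdwdwdwdwdwdwd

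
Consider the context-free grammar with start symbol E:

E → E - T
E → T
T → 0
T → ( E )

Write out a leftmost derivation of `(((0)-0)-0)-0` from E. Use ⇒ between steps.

E ⇒ E-T   [E → E - T]
E-T ⇒ T-T   [E → T]
T-T ⇒ (E)-T   [T → ( E )]
(E)-T ⇒ (E-T)-T   [E → E - T]
(E-T)-T ⇒ (T-T)-T   [E → T]
(T-T)-T ⇒ ((E)-T)-T   [T → ( E )]
((E)-T)-T ⇒ ((E-T)-T)-T   [E → E - T]
((E-T)-T)-T ⇒ ((T-T)-T)-T   [E → T]
((T-T)-T)-T ⇒ (((E)-T)-T)-T   [T → ( E )]
(((E)-T)-T)-T ⇒ (((T)-T)-T)-T   [E → T]
(((T)-T)-T)-T ⇒ (((0)-T)-T)-T   [T → 0]
(((0)-T)-T)-T ⇒ (((0)-0)-T)-T   [T → 0]
(((0)-0)-T)-T ⇒ (((0)-0)-0)-T   [T → 0]
(((0)-0)-0)-T ⇒ (((0)-0)-0)-0   [T → 0]

E ⇒ E-T ⇒ T-T ⇒ (E)-T ⇒ (E-T)-T ⇒ (T-T)-T ⇒ ((E)-T)-T ⇒ ((E-T)-T)-T ⇒ ((T-T)-T)-T ⇒ (((E)-T)-T)-T ⇒ (((T)-T)-T)-T ⇒ (((0)-T)-T)-T ⇒ (((0)-0)-T)-T ⇒ (((0)-0)-0)-T ⇒ (((0)-0)-0)-0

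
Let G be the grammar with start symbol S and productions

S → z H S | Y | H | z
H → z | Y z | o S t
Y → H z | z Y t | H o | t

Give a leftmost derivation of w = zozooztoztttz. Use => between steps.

S => zHS   [S → z H S]
zHS => zoStS   [H → o S t]
zoStS => zozHStS   [S → z H S]
zozHStS => zozoStStS   [H → o S t]
zozoStStS => zozoHtStS   [S → H]
zozoHtStS => zozoYztStS   [H → Y z]
zozoYztStS => zozoHoztStS   [Y → H o]
zozoHoztStS => zozooStoztStS   [H → o S t]
zozooStoztStS => zozooztoztStS   [S → z]
zozooztoztStS => zozooztoztYtS   [S → Y]
zozooztoztYtS => zozooztoztttS   [Y → t]
zozooztoztttS => zozooztoztttz   [S → z]

S => zHS => zoStS => zozHStS => zozoStStS => zozoHtStS => zozoYztStS => zozoHoztStS => zozooStoztStS => zozooztoztStS => zozooztoztYtS => zozooztoztttS => zozooztoztttz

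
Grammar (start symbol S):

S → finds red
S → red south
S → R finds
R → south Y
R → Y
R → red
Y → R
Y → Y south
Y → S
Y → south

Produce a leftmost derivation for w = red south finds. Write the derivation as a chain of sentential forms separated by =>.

S => R finds => Y finds => S finds => red south finds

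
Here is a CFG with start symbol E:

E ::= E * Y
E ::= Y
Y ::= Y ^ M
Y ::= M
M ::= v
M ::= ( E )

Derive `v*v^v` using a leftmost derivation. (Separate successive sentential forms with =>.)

E => E*Y => Y*Y => M*Y => v*Y => v*Y^M => v*M^M => v*v^M => v*v^v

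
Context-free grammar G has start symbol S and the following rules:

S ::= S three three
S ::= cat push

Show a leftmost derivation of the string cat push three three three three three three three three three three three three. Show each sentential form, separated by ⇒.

S ⇒ S three three ⇒ S three three three three ⇒ S three three three three three three ⇒ S three three three three three three three three ⇒ S three three three three three three three three three three ⇒ S three three three three three three three three three three three three ⇒ cat push three three three three three three three three three three three three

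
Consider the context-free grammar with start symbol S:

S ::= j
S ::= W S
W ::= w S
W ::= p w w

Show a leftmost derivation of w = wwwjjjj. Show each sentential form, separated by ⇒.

S ⇒ WS ⇒ wSS ⇒ wWSS ⇒ wwSSS ⇒ wwWSSS ⇒ wwwSSSS ⇒ wwwjSSS ⇒ wwwjjSS ⇒ wwwjjjS ⇒ wwwjjjj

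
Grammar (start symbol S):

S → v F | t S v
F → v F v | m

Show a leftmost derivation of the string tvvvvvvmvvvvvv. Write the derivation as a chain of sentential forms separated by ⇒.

S ⇒ tSv ⇒ tvFv ⇒ tvvFvv ⇒ tvvvFvvv ⇒ tvvvvFvvvv ⇒ tvvvvvFvvvvv ⇒ tvvvvvvFvvvvvv ⇒ tvvvvvvmvvvvvv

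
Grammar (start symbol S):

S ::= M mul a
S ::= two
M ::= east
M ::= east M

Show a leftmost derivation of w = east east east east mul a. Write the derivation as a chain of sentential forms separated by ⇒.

S ⇒ M mul a   [S ::= M mul a]
M mul a ⇒ east M mul a   [M ::= east M]
east M mul a ⇒ east east M mul a   [M ::= east M]
east east M mul a ⇒ east east east M mul a   [M ::= east M]
east east east M mul a ⇒ east east east east mul a   [M ::= east]

S ⇒ M mul a ⇒ east M mul a ⇒ east east M mul a ⇒ east east east M mul a ⇒ east east east east mul a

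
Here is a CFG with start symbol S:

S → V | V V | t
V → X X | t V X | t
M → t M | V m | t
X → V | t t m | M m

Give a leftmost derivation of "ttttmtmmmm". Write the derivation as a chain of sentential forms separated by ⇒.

S⇒V⇒tVX⇒ttX⇒ttMm⇒ttVmm⇒ttXXmm⇒ttttmXmm⇒ttttmMmmm⇒ttttmVmmmm⇒ttttmtmmmm

S ⇒ V   [S → V]
V ⇒ tVX   [V → t V X]
tVX ⇒ ttX   [V → t]
ttX ⇒ ttMm   [X → M m]
ttMm ⇒ ttVmm   [M → V m]
ttVmm ⇒ ttXXmm   [V → X X]
ttXXmm ⇒ ttttmXmm   [X → t t m]
ttttmXmm ⇒ ttttmMmmm   [X → M m]
ttttmMmmm ⇒ ttttmVmmmm   [M → V m]
ttttmVmmmm ⇒ ttttmtmmmm   [V → t]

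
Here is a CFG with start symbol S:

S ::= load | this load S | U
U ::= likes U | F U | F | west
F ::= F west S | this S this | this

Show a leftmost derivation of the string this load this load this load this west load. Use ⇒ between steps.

S ⇒ this load S ⇒ this load this load S ⇒ this load this load U ⇒ this load this load F ⇒ this load this load F west S ⇒ this load this load this S this west S ⇒ this load this load this load this west S ⇒ this load this load this load this west load

S ⇒ this load S   [S ::= this load S]
this load S ⇒ this load this load S   [S ::= this load S]
this load this load S ⇒ this load this load U   [S ::= U]
this load this load U ⇒ this load this load F   [U ::= F]
this load this load F ⇒ this load this load F west S   [F ::= F west S]
this load this load F west S ⇒ this load this load this S this west S   [F ::= this S this]
this load this load this S this west S ⇒ this load this load this load this west S   [S ::= load]
this load this load this load this west S ⇒ this load this load this load this west load   [S ::= load]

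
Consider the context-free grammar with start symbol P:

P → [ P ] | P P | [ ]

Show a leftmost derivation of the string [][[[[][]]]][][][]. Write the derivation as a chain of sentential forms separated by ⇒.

P ⇒ PP ⇒ PPP ⇒ PPPP ⇒ []PPP ⇒ []PPPP ⇒ [][P]PPP ⇒ [][[P]]PPP ⇒ [][[[P]]]PPP ⇒ [][[[PP]]]PPP ⇒ [][[[[]P]]]PPP ⇒ [][[[[][]]]]PPP ⇒ [][[[[][]]]][]PP ⇒ [][[[[][]]]][][]P ⇒ [][[[[][]]]][][][]

P ⇒ PP   [P → P P]
PP ⇒ PPP   [P → P P]
PPP ⇒ PPPP   [P → P P]
PPPP ⇒ []PPP   [P → [ ]]
[]PPP ⇒ []PPPP   [P → P P]
[]PPPP ⇒ [][P]PPP   [P → [ P ]]
[][P]PPP ⇒ [][[P]]PPP   [P → [ P ]]
[][[P]]PPP ⇒ [][[[P]]]PPP   [P → [ P ]]
[][[[P]]]PPP ⇒ [][[[PP]]]PPP   [P → P P]
[][[[PP]]]PPP ⇒ [][[[[]P]]]PPP   [P → [ ]]
[][[[[]P]]]PPP ⇒ [][[[[][]]]]PPP   [P → [ ]]
[][[[[][]]]]PPP ⇒ [][[[[][]]]][]PP   [P → [ ]]
[][[[[][]]]][]PP ⇒ [][[[[][]]]][][]P   [P → [ ]]
[][[[[][]]]][][]P ⇒ [][[[[][]]]][][][]   [P → [ ]]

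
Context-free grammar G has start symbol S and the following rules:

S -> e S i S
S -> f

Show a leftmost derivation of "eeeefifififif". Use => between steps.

S => eSiS   [S -> e S i S]
eSiS => eeSiSiS   [S -> e S i S]
eeSiSiS => eeeSiSiSiS   [S -> e S i S]
eeeSiSiSiS => eeeeSiSiSiSiS   [S -> e S i S]
eeeeSiSiSiSiS => eeeefiSiSiSiS   [S -> f]
eeeefiSiSiSiS => eeeefifiSiSiS   [S -> f]
eeeefifiSiSiS => eeeefififiSiS   [S -> f]
eeeefififiSiS => eeeefifififiS   [S -> f]
eeeefifififiS => eeeefifififif   [S -> f]

S=>eSiS=>eeSiSiS=>eeeSiSiSiS=>eeeeSiSiSiSiS=>eeeefiSiSiSiS=>eeeefifiSiSiS=>eeeefififiSiS=>eeeefifififiS=>eeeefifififif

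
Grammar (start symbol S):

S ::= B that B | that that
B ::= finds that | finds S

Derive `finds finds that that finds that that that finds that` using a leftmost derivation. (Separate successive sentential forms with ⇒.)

S ⇒ B that B   [S ::= B that B]
B that B ⇒ finds S that B   [B ::= finds S]
finds S that B ⇒ finds B that B that B   [S ::= B that B]
finds B that B that B ⇒ finds finds that that B that B   [B ::= finds that]
finds finds that that B that B ⇒ finds finds that that finds S that B   [B ::= finds S]
finds finds that that finds S that B ⇒ finds finds that that finds that that that B   [S ::= that that]
finds finds that that finds that that that B ⇒ finds finds that that finds that that that finds that   [B ::= finds that]

S ⇒ B that B ⇒ finds S that B ⇒ finds B that B that B ⇒ finds finds that that B that B ⇒ finds finds that that finds S that B ⇒ finds finds that that finds that that that B ⇒ finds finds that that finds that that that finds that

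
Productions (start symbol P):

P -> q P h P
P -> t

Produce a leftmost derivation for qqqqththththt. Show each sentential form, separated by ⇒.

P⇒qPhP⇒qqPhPhP⇒qqqPhPhPhP⇒qqqqPhPhPhPhP⇒qqqqthPhPhPhP⇒qqqqththPhPhP⇒qqqqthththPhP⇒qqqqththththP⇒qqqqththththt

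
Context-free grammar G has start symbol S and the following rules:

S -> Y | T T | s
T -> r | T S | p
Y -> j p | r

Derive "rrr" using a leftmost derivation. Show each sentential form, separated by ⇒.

S ⇒ TT   [S -> T T]
TT ⇒ rT   [T -> r]
rT ⇒ rTS   [T -> T S]
rTS ⇒ rrS   [T -> r]
rrS ⇒ rrY   [S -> Y]
rrY ⇒ rrr   [Y -> r]

S⇒TT⇒rT⇒rTS⇒rrS⇒rrY⇒rrr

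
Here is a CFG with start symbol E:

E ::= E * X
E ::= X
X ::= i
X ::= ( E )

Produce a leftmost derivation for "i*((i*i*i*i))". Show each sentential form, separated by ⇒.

E ⇒ E*X   [E ::= E * X]
E*X ⇒ X*X   [E ::= X]
X*X ⇒ i*X   [X ::= i]
i*X ⇒ i*(E)   [X ::= ( E )]
i*(E) ⇒ i*(X)   [E ::= X]
i*(X) ⇒ i*((E))   [X ::= ( E )]
i*((E)) ⇒ i*((E*X))   [E ::= E * X]
i*((E*X)) ⇒ i*((E*X*X))   [E ::= E * X]
i*((E*X*X)) ⇒ i*((E*X*X*X))   [E ::= E * X]
i*((E*X*X*X)) ⇒ i*((X*X*X*X))   [E ::= X]
i*((X*X*X*X)) ⇒ i*((i*X*X*X))   [X ::= i]
i*((i*X*X*X)) ⇒ i*((i*i*X*X))   [X ::= i]
i*((i*i*X*X)) ⇒ i*((i*i*i*X))   [X ::= i]
i*((i*i*i*X)) ⇒ i*((i*i*i*i))   [X ::= i]

E ⇒ E*X ⇒ X*X ⇒ i*X ⇒ i*(E) ⇒ i*(X) ⇒ i*((E)) ⇒ i*((E*X)) ⇒ i*((E*X*X)) ⇒ i*((E*X*X*X)) ⇒ i*((X*X*X*X)) ⇒ i*((i*X*X*X)) ⇒ i*((i*i*X*X)) ⇒ i*((i*i*i*X)) ⇒ i*((i*i*i*i))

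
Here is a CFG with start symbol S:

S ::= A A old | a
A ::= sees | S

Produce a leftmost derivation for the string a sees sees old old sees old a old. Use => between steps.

S => A A old   [S ::= A A old]
A A old => S A old   [A ::= S]
S A old => A A old A old   [S ::= A A old]
A A old A old => S A old A old   [A ::= S]
S A old A old => A A old A old A old   [S ::= A A old]
A A old A old A old => S A old A old A old   [A ::= S]
S A old A old A old => a A old A old A old   [S ::= a]
a A old A old A old => a S old A old A old   [A ::= S]
a S old A old A old => a A A old old A old A old   [S ::= A A old]
a A A old old A old A old => a sees A old old A old A old   [A ::= sees]
a sees A old old A old A old => a sees sees old old A old A old   [A ::= sees]
a sees sees old old A old A old => a sees sees old old sees old A old   [A ::= sees]
a sees sees old old sees old A old => a sees sees old old sees old S old   [A ::= S]
a sees sees old old sees old S old => a sees sees old old sees old a old   [S ::= a]

S => A A old => S A old => A A old A old => S A old A old => A A old A old A old => S A old A old A old => a A old A old A old => a S old A old A old => a A A old old A old A old => a sees A old old A old A old => a sees sees old old A old A old => a sees sees old old sees old A old => a sees sees old old sees old S old => a sees sees old old sees old a old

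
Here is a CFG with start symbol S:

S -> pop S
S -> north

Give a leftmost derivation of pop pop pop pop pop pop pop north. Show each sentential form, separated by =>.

S => pop S => pop pop S => pop pop pop S => pop pop pop pop S => pop pop pop pop pop S => pop pop pop pop pop pop S => pop pop pop pop pop pop pop S => pop pop pop pop pop pop pop north

S => pop S   [S -> pop S]
pop S => pop pop S   [S -> pop S]
pop pop S => pop pop pop S   [S -> pop S]
pop pop pop S => pop pop pop pop S   [S -> pop S]
pop pop pop pop S => pop pop pop pop pop S   [S -> pop S]
pop pop pop pop pop S => pop pop pop pop pop pop S   [S -> pop S]
pop pop pop pop pop pop S => pop pop pop pop pop pop pop S   [S -> pop S]
pop pop pop pop pop pop pop S => pop pop pop pop pop pop pop north   [S -> north]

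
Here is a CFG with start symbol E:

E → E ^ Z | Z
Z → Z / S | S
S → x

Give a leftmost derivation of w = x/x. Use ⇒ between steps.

E ⇒ Z   [E → Z]
Z ⇒ Z/S   [Z → Z / S]
Z/S ⇒ S/S   [Z → S]
S/S ⇒ x/S   [S → x]
x/S ⇒ x/x   [S → x]

E ⇒ Z ⇒ Z/S ⇒ S/S ⇒ x/S ⇒ x/x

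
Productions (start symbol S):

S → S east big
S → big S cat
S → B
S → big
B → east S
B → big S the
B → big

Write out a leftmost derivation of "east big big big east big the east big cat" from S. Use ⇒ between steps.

S ⇒ B ⇒ east S ⇒ east big S cat ⇒ east big S east big cat ⇒ east big B east big cat ⇒ east big big S the east big cat ⇒ east big big S east big the east big cat ⇒ east big big B east big the east big cat ⇒ east big big big east big the east big cat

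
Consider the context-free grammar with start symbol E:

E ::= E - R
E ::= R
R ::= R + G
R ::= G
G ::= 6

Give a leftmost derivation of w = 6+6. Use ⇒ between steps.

E⇒R⇒R+G⇒G+G⇒6+G⇒6+6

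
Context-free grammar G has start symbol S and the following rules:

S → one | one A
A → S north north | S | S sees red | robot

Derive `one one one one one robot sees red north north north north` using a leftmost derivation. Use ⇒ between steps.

S ⇒ one A   [S → one A]
one A ⇒ one S north north   [A → S north north]
one S north north ⇒ one one A north north   [S → one A]
one one A north north ⇒ one one S north north   [A → S]
one one S north north ⇒ one one one A north north   [S → one A]
one one one A north north ⇒ one one one S north north north north   [A → S north north]
one one one S north north north north ⇒ one one one one A north north north north   [S → one A]
one one one one A north north north north ⇒ one one one one S sees red north north north north   [A → S sees red]
one one one one S sees red north north north north ⇒ one one one one one A sees red north north north north   [S → one A]
one one one one one A sees red north north north north ⇒ one one one one one robot sees red north north north north   [A → robot]

S ⇒ one A ⇒ one S north north ⇒ one one A north north ⇒ one one S north north ⇒ one one one A north north ⇒ one one one S north north north north ⇒ one one one one A north north north north ⇒ one one one one S sees red north north north north ⇒ one one one one one A sees red north north north north ⇒ one one one one one robot sees red north north north north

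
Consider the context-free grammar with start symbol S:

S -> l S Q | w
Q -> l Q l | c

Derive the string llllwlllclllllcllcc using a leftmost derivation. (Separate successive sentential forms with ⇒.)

S ⇒ lSQ ⇒ llSQQ ⇒ lllSQQQ ⇒ llllSQQQQ ⇒ llllwQQQQ ⇒ llllwlQlQQQ ⇒ llllwllQllQQQ ⇒ llllwlllQlllQQQ ⇒ llllwlllclllQQQ ⇒ llllwlllcllllQlQQ ⇒ llllwlllclllllQllQQ ⇒ llllwlllclllllcllQQ ⇒ llllwlllclllllcllcQ ⇒ llllwlllclllllcllcc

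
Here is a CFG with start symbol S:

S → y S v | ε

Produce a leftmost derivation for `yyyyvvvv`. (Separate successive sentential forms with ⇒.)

S⇒ySv⇒yySvv⇒yyySvvv⇒yyyySvvvv⇒yyyyvvvv

S ⇒ ySv   [S → y S v]
ySv ⇒ yySvv   [S → y S v]
yySvv ⇒ yyySvvv   [S → y S v]
yyySvvv ⇒ yyyySvvvv   [S → y S v]
yyyySvvvv ⇒ yyyyvvvv   [S → ε]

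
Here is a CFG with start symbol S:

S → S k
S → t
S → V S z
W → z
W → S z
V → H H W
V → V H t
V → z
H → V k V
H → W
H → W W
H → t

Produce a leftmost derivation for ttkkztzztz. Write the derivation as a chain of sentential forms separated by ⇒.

S ⇒ VSz   [S → V S z]
VSz ⇒ HHWSz   [V → H H W]
HHWSz ⇒ tHWSz   [H → t]
tHWSz ⇒ tWWWSz   [H → W W]
tWWWSz ⇒ tSzWWSz   [W → S z]
tSzWWSz ⇒ tSkzWWSz   [S → S k]
tSkzWWSz ⇒ tSkkzWWSz   [S → S k]
tSkkzWWSz ⇒ ttkkzWWSz   [S → t]
ttkkzWWSz ⇒ ttkkzSzWSz   [W → S z]
ttkkzSzWSz ⇒ ttkkztzWSz   [S → t]
ttkkztzWSz ⇒ ttkkztzzSz   [W → z]
ttkkztzzSz ⇒ ttkkztzztz   [S → t]

S ⇒ VSz ⇒ HHWSz ⇒ tHWSz ⇒ tWWWSz ⇒ tSzWWSz ⇒ tSkzWWSz ⇒ tSkkzWWSz ⇒ ttkkzWWSz ⇒ ttkkzSzWSz ⇒ ttkkztzWSz ⇒ ttkkztzzSz ⇒ ttkkztzztz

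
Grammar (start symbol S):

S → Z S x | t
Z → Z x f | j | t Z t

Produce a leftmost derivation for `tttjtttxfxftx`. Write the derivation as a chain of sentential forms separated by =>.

S => ZSx => ZxfSx => ZxfxfSx => tZtxfxfSx => ttZttxfxfSx => tttZtttxfxfSx => tttjtttxfxfSx => tttjtttxfxftx

S => ZSx   [S → Z S x]
ZSx => ZxfSx   [Z → Z x f]
ZxfSx => ZxfxfSx   [Z → Z x f]
ZxfxfSx => tZtxfxfSx   [Z → t Z t]
tZtxfxfSx => ttZttxfxfSx   [Z → t Z t]
ttZttxfxfSx => tttZtttxfxfSx   [Z → t Z t]
tttZtttxfxfSx => tttjtttxfxfSx   [Z → j]
tttjtttxfxfSx => tttjtttxfxftx   [S → t]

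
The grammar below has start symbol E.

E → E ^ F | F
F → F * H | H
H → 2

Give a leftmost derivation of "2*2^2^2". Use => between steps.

E => E^F   [E → E ^ F]
E^F => E^F^F   [E → E ^ F]
E^F^F => F^F^F   [E → F]
F^F^F => F*H^F^F   [F → F * H]
F*H^F^F => H*H^F^F   [F → H]
H*H^F^F => 2*H^F^F   [H → 2]
2*H^F^F => 2*2^F^F   [H → 2]
2*2^F^F => 2*2^H^F   [F → H]
2*2^H^F => 2*2^2^F   [H → 2]
2*2^2^F => 2*2^2^H   [F → H]
2*2^2^H => 2*2^2^2   [H → 2]

E => E^F => E^F^F => F^F^F => F*H^F^F => H*H^F^F => 2*H^F^F => 2*2^F^F => 2*2^H^F => 2*2^2^F => 2*2^2^H => 2*2^2^2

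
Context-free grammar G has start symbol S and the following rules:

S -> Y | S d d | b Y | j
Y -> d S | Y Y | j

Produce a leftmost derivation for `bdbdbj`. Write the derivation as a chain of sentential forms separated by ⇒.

S ⇒ bY ⇒ bdS ⇒ bdbY ⇒ bdbdS ⇒ bdbdbY ⇒ bdbdbj

S ⇒ bY   [S -> b Y]
bY ⇒ bdS   [Y -> d S]
bdS ⇒ bdbY   [S -> b Y]
bdbY ⇒ bdbdS   [Y -> d S]
bdbdS ⇒ bdbdbY   [S -> b Y]
bdbdbY ⇒ bdbdbj   [Y -> j]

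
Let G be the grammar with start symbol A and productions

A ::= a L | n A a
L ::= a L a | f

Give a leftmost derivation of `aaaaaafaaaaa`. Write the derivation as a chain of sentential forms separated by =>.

A => aL   [A ::= a L]
aL => aaLa   [L ::= a L a]
aaLa => aaaLaa   [L ::= a L a]
aaaLaa => aaaaLaaa   [L ::= a L a]
aaaaLaaa => aaaaaLaaaa   [L ::= a L a]
aaaaaLaaaa => aaaaaaLaaaaa   [L ::= a L a]
aaaaaaLaaaaa => aaaaaafaaaaa   [L ::= f]

A=>aL=>aaLa=>aaaLaa=>aaaaLaaa=>aaaaaLaaaa=>aaaaaaLaaaaa=>aaaaaafaaaaa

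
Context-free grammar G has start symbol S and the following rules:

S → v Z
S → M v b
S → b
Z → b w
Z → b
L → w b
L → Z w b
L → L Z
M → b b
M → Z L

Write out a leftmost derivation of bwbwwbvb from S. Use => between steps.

S => Mvb => ZLvb => bwLvb => bwZwbvb => bwbwwbvb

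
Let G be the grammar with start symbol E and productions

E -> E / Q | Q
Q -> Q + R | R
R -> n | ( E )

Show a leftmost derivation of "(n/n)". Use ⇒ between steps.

E ⇒ Q   [E -> Q]
Q ⇒ R   [Q -> R]
R ⇒ (E)   [R -> ( E )]
(E) ⇒ (E/Q)   [E -> E / Q]
(E/Q) ⇒ (Q/Q)   [E -> Q]
(Q/Q) ⇒ (R/Q)   [Q -> R]
(R/Q) ⇒ (n/Q)   [R -> n]
(n/Q) ⇒ (n/R)   [Q -> R]
(n/R) ⇒ (n/n)   [R -> n]

E ⇒ Q ⇒ R ⇒ (E) ⇒ (E/Q) ⇒ (Q/Q) ⇒ (R/Q) ⇒ (n/Q) ⇒ (n/R) ⇒ (n/n)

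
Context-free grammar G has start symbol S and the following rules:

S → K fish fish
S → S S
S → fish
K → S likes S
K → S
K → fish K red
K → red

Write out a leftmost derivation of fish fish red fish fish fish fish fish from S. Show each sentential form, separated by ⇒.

S ⇒ S S ⇒ S S S ⇒ S S S S ⇒ S S S S S ⇒ fish S S S S ⇒ fish S S S S S ⇒ fish fish S S S S ⇒ fish fish K fish fish S S S ⇒ fish fish red fish fish S S S ⇒ fish fish red fish fish fish S S ⇒ fish fish red fish fish fish fish S ⇒ fish fish red fish fish fish fish fish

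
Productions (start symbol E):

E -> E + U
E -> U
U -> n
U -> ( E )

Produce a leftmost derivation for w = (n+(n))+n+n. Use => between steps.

E => E+U   [E -> E + U]
E+U => E+U+U   [E -> E + U]
E+U+U => U+U+U   [E -> U]
U+U+U => (E)+U+U   [U -> ( E )]
(E)+U+U => (E+U)+U+U   [E -> E + U]
(E+U)+U+U => (U+U)+U+U   [E -> U]
(U+U)+U+U => (n+U)+U+U   [U -> n]
(n+U)+U+U => (n+(E))+U+U   [U -> ( E )]
(n+(E))+U+U => (n+(U))+U+U   [E -> U]
(n+(U))+U+U => (n+(n))+U+U   [U -> n]
(n+(n))+U+U => (n+(n))+n+U   [U -> n]
(n+(n))+n+U => (n+(n))+n+n   [U -> n]

E=>E+U=>E+U+U=>U+U+U=>(E)+U+U=>(E+U)+U+U=>(U+U)+U+U=>(n+U)+U+U=>(n+(E))+U+U=>(n+(U))+U+U=>(n+(n))+U+U=>(n+(n))+n+U=>(n+(n))+n+n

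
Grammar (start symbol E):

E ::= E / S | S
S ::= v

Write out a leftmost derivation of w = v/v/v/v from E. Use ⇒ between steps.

E ⇒ E/S ⇒ E/S/S ⇒ E/S/S/S ⇒ S/S/S/S ⇒ v/S/S/S ⇒ v/v/S/S ⇒ v/v/v/S ⇒ v/v/v/v

E ⇒ E/S   [E ::= E / S]
E/S ⇒ E/S/S   [E ::= E / S]
E/S/S ⇒ E/S/S/S   [E ::= E / S]
E/S/S/S ⇒ S/S/S/S   [E ::= S]
S/S/S/S ⇒ v/S/S/S   [S ::= v]
v/S/S/S ⇒ v/v/S/S   [S ::= v]
v/v/S/S ⇒ v/v/v/S   [S ::= v]
v/v/v/S ⇒ v/v/v/v   [S ::= v]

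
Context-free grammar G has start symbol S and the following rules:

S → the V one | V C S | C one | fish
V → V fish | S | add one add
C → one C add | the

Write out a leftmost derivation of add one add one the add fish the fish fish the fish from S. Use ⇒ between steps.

S ⇒ V C S   [S → V C S]
V C S ⇒ V fish C S   [V → V fish]
V fish C S ⇒ S fish C S   [V → S]
S fish C S ⇒ V C S fish C S   [S → V C S]
V C S fish C S ⇒ add one add C S fish C S   [V → add one add]
add one add C S fish C S ⇒ add one add one C add S fish C S   [C → one C add]
add one add one C add S fish C S ⇒ add one add one the add S fish C S   [C → the]
add one add one the add S fish C S ⇒ add one add one the add V C S fish C S   [S → V C S]
add one add one the add V C S fish C S ⇒ add one add one the add S C S fish C S   [V → S]
add one add one the add S C S fish C S ⇒ add one add one the add fish C S fish C S   [S → fish]
add one add one the add fish C S fish C S ⇒ add one add one the add fish the S fish C S   [C → the]
add one add one the add fish the S fish C S ⇒ add one add one the add fish the fish fish C S   [S → fish]
add one add one the add fish the fish fish C S ⇒ add one add one the add fish the fish fish the S   [C → the]
add one add one the add fish the fish fish the S ⇒ add one add one the add fish the fish fish the fish   [S → fish]

S ⇒ V C S ⇒ V fish C S ⇒ S fish C S ⇒ V C S fish C S ⇒ add one add C S fish C S ⇒ add one add one C add S fish C S ⇒ add one add one the add S fish C S ⇒ add one add one the add V C S fish C S ⇒ add one add one the add S C S fish C S ⇒ add one add one the add fish C S fish C S ⇒ add one add one the add fish the S fish C S ⇒ add one add one the add fish the fish fish C S ⇒ add one add one the add fish the fish fish the S ⇒ add one add one the add fish the fish fish the fish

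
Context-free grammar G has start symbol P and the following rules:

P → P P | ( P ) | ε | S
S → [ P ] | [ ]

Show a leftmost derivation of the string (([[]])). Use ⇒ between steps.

P ⇒ (P)   [P → ( P )]
(P) ⇒ ((P))   [P → ( P )]
((P)) ⇒ ((S))   [P → S]
((S)) ⇒ (([P]))   [S → [ P ]]
(([P])) ⇒ (([S]))   [P → S]
(([S])) ⇒ (([[P]]))   [S → [ P ]]
(([[P]])) ⇒ (([[]]))   [P → ε]

P ⇒ (P) ⇒ ((P)) ⇒ ((S)) ⇒ (([P])) ⇒ (([S])) ⇒ (([[P]])) ⇒ (([[]]))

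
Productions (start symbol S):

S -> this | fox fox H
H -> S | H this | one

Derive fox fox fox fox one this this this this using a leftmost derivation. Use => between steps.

S => fox fox H => fox fox H this => fox fox H this this => fox fox H this this this => fox fox H this this this this => fox fox S this this this this => fox fox fox fox H this this this this => fox fox fox fox one this this this this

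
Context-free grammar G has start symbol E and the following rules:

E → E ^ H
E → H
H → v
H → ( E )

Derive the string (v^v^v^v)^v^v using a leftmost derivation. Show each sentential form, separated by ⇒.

E ⇒ E^H ⇒ E^H^H ⇒ H^H^H ⇒ (E)^H^H ⇒ (E^H)^H^H ⇒ (E^H^H)^H^H ⇒ (E^H^H^H)^H^H ⇒ (H^H^H^H)^H^H ⇒ (v^H^H^H)^H^H ⇒ (v^v^H^H)^H^H ⇒ (v^v^v^H)^H^H ⇒ (v^v^v^v)^H^H ⇒ (v^v^v^v)^v^H ⇒ (v^v^v^v)^v^v

E ⇒ E^H   [E → E ^ H]
E^H ⇒ E^H^H   [E → E ^ H]
E^H^H ⇒ H^H^H   [E → H]
H^H^H ⇒ (E)^H^H   [H → ( E )]
(E)^H^H ⇒ (E^H)^H^H   [E → E ^ H]
(E^H)^H^H ⇒ (E^H^H)^H^H   [E → E ^ H]
(E^H^H)^H^H ⇒ (E^H^H^H)^H^H   [E → E ^ H]
(E^H^H^H)^H^H ⇒ (H^H^H^H)^H^H   [E → H]
(H^H^H^H)^H^H ⇒ (v^H^H^H)^H^H   [H → v]
(v^H^H^H)^H^H ⇒ (v^v^H^H)^H^H   [H → v]
(v^v^H^H)^H^H ⇒ (v^v^v^H)^H^H   [H → v]
(v^v^v^H)^H^H ⇒ (v^v^v^v)^H^H   [H → v]
(v^v^v^v)^H^H ⇒ (v^v^v^v)^v^H   [H → v]
(v^v^v^v)^v^H ⇒ (v^v^v^v)^v^v   [H → v]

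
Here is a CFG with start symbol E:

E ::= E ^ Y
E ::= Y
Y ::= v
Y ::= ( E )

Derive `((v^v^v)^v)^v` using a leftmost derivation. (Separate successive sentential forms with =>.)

E => E^Y => Y^Y => (E)^Y => (E^Y)^Y => (Y^Y)^Y => ((E)^Y)^Y => ((E^Y)^Y)^Y => ((E^Y^Y)^Y)^Y => ((Y^Y^Y)^Y)^Y => ((v^Y^Y)^Y)^Y => ((v^v^Y)^Y)^Y => ((v^v^v)^Y)^Y => ((v^v^v)^v)^Y => ((v^v^v)^v)^v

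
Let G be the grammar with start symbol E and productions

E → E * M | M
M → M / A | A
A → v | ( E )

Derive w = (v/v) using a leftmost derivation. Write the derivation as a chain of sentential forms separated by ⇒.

E⇒M⇒A⇒(E)⇒(M)⇒(M/A)⇒(A/A)⇒(v/A)⇒(v/v)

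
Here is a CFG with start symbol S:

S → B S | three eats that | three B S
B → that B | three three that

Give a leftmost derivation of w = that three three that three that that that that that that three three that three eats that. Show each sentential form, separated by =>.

S => B S   [S → B S]
B S => that B S   [B → that B]
that B S => that three three that S   [B → three three that]
that three three that S => that three three that three B S   [S → three B S]
that three three that three B S => that three three that three that B S   [B → that B]
that three three that three that B S => that three three that three that that B S   [B → that B]
that three three that three that that B S => that three three that three that that that B S   [B → that B]
that three three that three that that that B S => that three three that three that that that that B S   [B → that B]
that three three that three that that that that B S => that three three that three that that that that that B S   [B → that B]
that three three that three that that that that that B S => that three three that three that that that that that that B S   [B → that B]
that three three that three that that that that that that B S => that three three that three that that that that that that three three that S   [B → three three that]
that three three that three that that that that that that three three that S => that three three that three that that that that that that three three that three eats that   [S → three eats that]

S => B S => that B S => that three three that S => that three three that three B S => that three three that three that B S => that three three that three that that B S => that three three that three that that that B S => that three three that three that that that that B S => that three three that three that that that that that B S => that three three that three that that that that that that B S => that three three that three that that that that that that three three that S => that three three that three that that that that that that three three that three eats that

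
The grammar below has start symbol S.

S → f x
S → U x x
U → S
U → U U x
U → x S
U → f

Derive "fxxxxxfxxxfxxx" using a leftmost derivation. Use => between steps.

S=>Uxx=>UUxxx=>UUxUxxx=>SUxUxxx=>UxxUxUxxx=>SxxUxUxxx=>UxxxxUxUxxx=>fxxxxUxUxxx=>fxxxxxSxUxxx=>fxxxxxUxxxUxxx=>fxxxxxfxxxUxxx=>fxxxxxfxxxfxxx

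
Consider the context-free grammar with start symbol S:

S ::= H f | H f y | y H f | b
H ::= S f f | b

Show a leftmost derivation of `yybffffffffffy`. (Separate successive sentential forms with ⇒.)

S ⇒ Hfy ⇒ Sfffy ⇒ yHffffy ⇒ ySffffffy ⇒ yHfffffffy ⇒ ySfffffffffy ⇒ yyHffffffffffy ⇒ yybffffffffffy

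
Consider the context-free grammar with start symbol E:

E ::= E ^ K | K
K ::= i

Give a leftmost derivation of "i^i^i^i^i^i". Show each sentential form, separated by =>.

E => E^K => E^K^K => E^K^K^K => E^K^K^K^K => E^K^K^K^K^K => K^K^K^K^K^K => i^K^K^K^K^K => i^i^K^K^K^K => i^i^i^K^K^K => i^i^i^i^K^K => i^i^i^i^i^K => i^i^i^i^i^i

E => E^K   [E ::= E ^ K]
E^K => E^K^K   [E ::= E ^ K]
E^K^K => E^K^K^K   [E ::= E ^ K]
E^K^K^K => E^K^K^K^K   [E ::= E ^ K]
E^K^K^K^K => E^K^K^K^K^K   [E ::= E ^ K]
E^K^K^K^K^K => K^K^K^K^K^K   [E ::= K]
K^K^K^K^K^K => i^K^K^K^K^K   [K ::= i]
i^K^K^K^K^K => i^i^K^K^K^K   [K ::= i]
i^i^K^K^K^K => i^i^i^K^K^K   [K ::= i]
i^i^i^K^K^K => i^i^i^i^K^K   [K ::= i]
i^i^i^i^K^K => i^i^i^i^i^K   [K ::= i]
i^i^i^i^i^K => i^i^i^i^i^i   [K ::= i]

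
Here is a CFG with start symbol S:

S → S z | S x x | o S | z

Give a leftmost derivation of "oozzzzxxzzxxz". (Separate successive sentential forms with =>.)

S => Sz   [S → S z]
Sz => oSz   [S → o S]
oSz => oSxxz   [S → S x x]
oSxxz => oSzxxz   [S → S z]
oSzxxz => oSzzxxz   [S → S z]
oSzzxxz => oSxxzzxxz   [S → S x x]
oSxxzzxxz => oSzxxzzxxz   [S → S z]
oSzxxzzxxz => ooSzxxzzxxz   [S → o S]
ooSzxxzzxxz => ooSzzxxzzxxz   [S → S z]
ooSzzxxzzxxz => ooSzzzxxzzxxz   [S → S z]
ooSzzzxxzzxxz => oozzzzxxzzxxz   [S → z]

S=>Sz=>oSz=>oSxxz=>oSzxxz=>oSzzxxz=>oSxxzzxxz=>oSzxxzzxxz=>ooSzxxzzxxz=>ooSzzxxzzxxz=>ooSzzzxxzzxxz=>oozzzzxxzzxxz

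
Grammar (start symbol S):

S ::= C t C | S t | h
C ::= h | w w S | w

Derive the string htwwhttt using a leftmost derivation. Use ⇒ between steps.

S ⇒ CtC   [S ::= C t C]
CtC ⇒ htC   [C ::= h]
htC ⇒ htwwS   [C ::= w w S]
htwwS ⇒ htwwSt   [S ::= S t]
htwwSt ⇒ htwwStt   [S ::= S t]
htwwStt ⇒ htwwSttt   [S ::= S t]
htwwSttt ⇒ htwwhttt   [S ::= h]

S ⇒ CtC ⇒ htC ⇒ htwwS ⇒ htwwSt ⇒ htwwStt ⇒ htwwSttt ⇒ htwwhttt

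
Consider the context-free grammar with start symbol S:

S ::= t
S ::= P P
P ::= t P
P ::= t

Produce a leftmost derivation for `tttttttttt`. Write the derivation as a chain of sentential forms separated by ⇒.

S⇒PP⇒tPP⇒ttPP⇒tttP⇒ttttP⇒tttttP⇒ttttttP⇒tttttttP⇒ttttttttP⇒tttttttttP⇒tttttttttt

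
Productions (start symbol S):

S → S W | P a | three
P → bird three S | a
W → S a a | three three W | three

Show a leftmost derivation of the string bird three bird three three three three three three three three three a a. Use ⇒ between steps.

S ⇒ P a ⇒ bird three S a ⇒ bird three P a a ⇒ bird three bird three S a a ⇒ bird three bird three S W a a ⇒ bird three bird three three W a a ⇒ bird three bird three three three three W a a ⇒ bird three bird three three three three three three W a a ⇒ bird three bird three three three three three three three three W a a ⇒ bird three bird three three three three three three three three three a a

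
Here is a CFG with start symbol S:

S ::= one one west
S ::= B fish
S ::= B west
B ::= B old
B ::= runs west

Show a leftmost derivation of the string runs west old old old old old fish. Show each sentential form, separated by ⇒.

S ⇒ B fish   [S ::= B fish]
B fish ⇒ B old fish   [B ::= B old]
B old fish ⇒ B old old fish   [B ::= B old]
B old old fish ⇒ B old old old fish   [B ::= B old]
B old old old fish ⇒ B old old old old fish   [B ::= B old]
B old old old old fish ⇒ B old old old old old fish   [B ::= B old]
B old old old old old fish ⇒ runs west old old old old old fish   [B ::= runs west]

S ⇒ B fish ⇒ B old fish ⇒ B old old fish ⇒ B old old old fish ⇒ B old old old old fish ⇒ B old old old old old fish ⇒ runs west old old old old old fish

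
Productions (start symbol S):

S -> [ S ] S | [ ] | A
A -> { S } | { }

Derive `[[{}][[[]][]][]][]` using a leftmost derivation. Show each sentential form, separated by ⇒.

S ⇒ [S]S ⇒ [[S]S]S ⇒ [[A]S]S ⇒ [[{}]S]S ⇒ [[{}][S]S]S ⇒ [[{}][[S]S]S]S ⇒ [[{}][[[]]S]S]S ⇒ [[{}][[[]][]]S]S ⇒ [[{}][[[]][]][]]S ⇒ [[{}][[[]][]][]][]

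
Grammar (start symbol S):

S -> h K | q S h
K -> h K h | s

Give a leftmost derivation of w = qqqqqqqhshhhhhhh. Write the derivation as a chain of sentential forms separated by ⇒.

S ⇒ qSh   [S -> q S h]
qSh ⇒ qqShh   [S -> q S h]
qqShh ⇒ qqqShhh   [S -> q S h]
qqqShhh ⇒ qqqqShhhh   [S -> q S h]
qqqqShhhh ⇒ qqqqqShhhhh   [S -> q S h]
qqqqqShhhhh ⇒ qqqqqqShhhhhh   [S -> q S h]
qqqqqqShhhhhh ⇒ qqqqqqqShhhhhhh   [S -> q S h]
qqqqqqqShhhhhhh ⇒ qqqqqqqhKhhhhhhh   [S -> h K]
qqqqqqqhKhhhhhhh ⇒ qqqqqqqhshhhhhhh   [K -> s]

S ⇒ qSh ⇒ qqShh ⇒ qqqShhh ⇒ qqqqShhhh ⇒ qqqqqShhhhh ⇒ qqqqqqShhhhhh ⇒ qqqqqqqShhhhhhh ⇒ qqqqqqqhKhhhhhhh ⇒ qqqqqqqhshhhhhhh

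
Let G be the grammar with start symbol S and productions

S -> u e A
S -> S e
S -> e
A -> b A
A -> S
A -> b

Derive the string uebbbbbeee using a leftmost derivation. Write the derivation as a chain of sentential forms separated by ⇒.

S ⇒ Se   [S -> S e]
Se ⇒ See   [S -> S e]
See ⇒ Seee   [S -> S e]
Seee ⇒ ueAeee   [S -> u e A]
ueAeee ⇒ uebAeee   [A -> b A]
uebAeee ⇒ uebbAeee   [A -> b A]
uebbAeee ⇒ uebbbAeee   [A -> b A]
uebbbAeee ⇒ uebbbbAeee   [A -> b A]
uebbbbAeee ⇒ uebbbbbeee   [A -> b]

S ⇒ Se ⇒ See ⇒ Seee ⇒ ueAeee ⇒ uebAeee ⇒ uebbAeee ⇒ uebbbAeee ⇒ uebbbbAeee ⇒ uebbbbbeee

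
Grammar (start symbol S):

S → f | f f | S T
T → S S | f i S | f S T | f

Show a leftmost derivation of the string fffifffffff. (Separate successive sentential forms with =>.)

S => ST   [S → S T]
ST => ffT   [S → f f]
ffT => fffiS   [T → f i S]
fffiS => fffiST   [S → S T]
fffiST => fffiSTT   [S → S T]
fffiSTT => fffiSTTT   [S → S T]
fffiSTTT => fffiffTTT   [S → f f]
fffiffTTT => fffiffSSTT   [T → S S]
fffiffSSTT => fffiffffSTT   [S → f f]
fffiffffSTT => fffifffffTT   [S → f]
fffifffffTT => fffiffffffT   [T → f]
fffiffffffT => fffifffffff   [T → f]

S=>ST=>ffT=>fffiS=>fffiST=>fffiSTT=>fffiSTTT=>fffiffTTT=>fffiffSSTT=>fffiffffSTT=>fffifffffTT=>fffiffffffT=>fffifffffff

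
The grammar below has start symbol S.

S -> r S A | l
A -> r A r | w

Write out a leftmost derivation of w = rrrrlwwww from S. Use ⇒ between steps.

S ⇒ rSA ⇒ rrSAA ⇒ rrrSAAA ⇒ rrrrSAAAA ⇒ rrrrlAAAA ⇒ rrrrlwAAA ⇒ rrrrlwwAA ⇒ rrrrlwwwA ⇒ rrrrlwwww

S ⇒ rSA   [S -> r S A]
rSA ⇒ rrSAA   [S -> r S A]
rrSAA ⇒ rrrSAAA   [S -> r S A]
rrrSAAA ⇒ rrrrSAAAA   [S -> r S A]
rrrrSAAAA ⇒ rrrrlAAAA   [S -> l]
rrrrlAAAA ⇒ rrrrlwAAA   [A -> w]
rrrrlwAAA ⇒ rrrrlwwAA   [A -> w]
rrrrlwwAA ⇒ rrrrlwwwA   [A -> w]
rrrrlwwwA ⇒ rrrrlwwww   [A -> w]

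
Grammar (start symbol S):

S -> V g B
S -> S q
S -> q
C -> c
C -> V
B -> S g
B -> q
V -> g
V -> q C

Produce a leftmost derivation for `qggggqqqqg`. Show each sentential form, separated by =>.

S => VgB => qCgB => qVgB => qggB => qggSg => qggSqg => qggSqqg => qggSqqqg => qggVgBqqqg => qggggBqqqg => qggggqqqqg

S => VgB   [S -> V g B]
VgB => qCgB   [V -> q C]
qCgB => qVgB   [C -> V]
qVgB => qggB   [V -> g]
qggB => qggSg   [B -> S g]
qggSg => qggSqg   [S -> S q]
qggSqg => qggSqqg   [S -> S q]
qggSqqg => qggSqqqg   [S -> S q]
qggSqqqg => qggVgBqqqg   [S -> V g B]
qggVgBqqqg => qggggBqqqg   [V -> g]
qggggBqqqg => qggggqqqqg   [B -> q]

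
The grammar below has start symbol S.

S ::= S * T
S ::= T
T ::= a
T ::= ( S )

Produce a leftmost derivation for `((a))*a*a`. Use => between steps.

S => S*T => S*T*T => T*T*T => (S)*T*T => (T)*T*T => ((S))*T*T => ((T))*T*T => ((a))*T*T => ((a))*a*T => ((a))*a*a

S => S*T   [S ::= S * T]
S*T => S*T*T   [S ::= S * T]
S*T*T => T*T*T   [S ::= T]
T*T*T => (S)*T*T   [T ::= ( S )]
(S)*T*T => (T)*T*T   [S ::= T]
(T)*T*T => ((S))*T*T   [T ::= ( S )]
((S))*T*T => ((T))*T*T   [S ::= T]
((T))*T*T => ((a))*T*T   [T ::= a]
((a))*T*T => ((a))*a*T   [T ::= a]
((a))*a*T => ((a))*a*a   [T ::= a]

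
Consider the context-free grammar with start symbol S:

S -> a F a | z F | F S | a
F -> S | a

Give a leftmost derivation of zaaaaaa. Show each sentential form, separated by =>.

S=>zF=>zS=>zaFa=>zaSa=>zaaFaa=>zaaSaa=>zaaFSaa=>zaaaSaa=>zaaaaaa

S => zF   [S -> z F]
zF => zS   [F -> S]
zS => zaFa   [S -> a F a]
zaFa => zaSa   [F -> S]
zaSa => zaaFaa   [S -> a F a]
zaaFaa => zaaSaa   [F -> S]
zaaSaa => zaaFSaa   [S -> F S]
zaaFSaa => zaaaSaa   [F -> a]
zaaaSaa => zaaaaaa   [S -> a]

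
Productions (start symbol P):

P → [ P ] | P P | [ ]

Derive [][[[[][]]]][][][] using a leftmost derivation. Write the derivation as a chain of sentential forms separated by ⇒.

P ⇒ PP ⇒ []P ⇒ []PP ⇒ []PPP ⇒ []PPPP ⇒ [][P]PPP ⇒ [][[P]]PPP ⇒ [][[[P]]]PPP ⇒ [][[[PP]]]PPP ⇒ [][[[[]P]]]PPP ⇒ [][[[[][]]]]PPP ⇒ [][[[[][]]]][]PP ⇒ [][[[[][]]]][][]P ⇒ [][[[[][]]]][][][]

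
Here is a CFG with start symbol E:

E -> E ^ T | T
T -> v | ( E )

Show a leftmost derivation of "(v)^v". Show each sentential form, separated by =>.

E => E^T   [E -> E ^ T]
E^T => T^T   [E -> T]
T^T => (E)^T   [T -> ( E )]
(E)^T => (T)^T   [E -> T]
(T)^T => (v)^T   [T -> v]
(v)^T => (v)^v   [T -> v]

E => E^T => T^T => (E)^T => (T)^T => (v)^T => (v)^v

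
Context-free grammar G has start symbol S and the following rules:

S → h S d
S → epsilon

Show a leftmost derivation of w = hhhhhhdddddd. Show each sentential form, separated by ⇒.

S ⇒ hSd ⇒ hhSdd ⇒ hhhSddd ⇒ hhhhSdddd ⇒ hhhhhSddddd ⇒ hhhhhhSdddddd ⇒ hhhhhhdddddd

S ⇒ hSd   [S → h S d]
hSd ⇒ hhSdd   [S → h S d]
hhSdd ⇒ hhhSddd   [S → h S d]
hhhSddd ⇒ hhhhSdddd   [S → h S d]
hhhhSdddd ⇒ hhhhhSddddd   [S → h S d]
hhhhhSddddd ⇒ hhhhhhSdddddd   [S → h S d]
hhhhhhSdddddd ⇒ hhhhhhdddddd   [S → epsilon]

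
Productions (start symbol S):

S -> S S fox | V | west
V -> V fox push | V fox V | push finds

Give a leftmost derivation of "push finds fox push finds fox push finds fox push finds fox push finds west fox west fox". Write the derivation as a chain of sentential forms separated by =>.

S => S S fox   [S -> S S fox]
S S fox => S S fox S fox   [S -> S S fox]
S S fox S fox => V S fox S fox   [S -> V]
V S fox S fox => V fox V S fox S fox   [V -> V fox V]
V fox V S fox S fox => V fox V fox V S fox S fox   [V -> V fox V]
V fox V fox V S fox S fox => V fox V fox V fox V S fox S fox   [V -> V fox V]
V fox V fox V fox V S fox S fox => V fox V fox V fox V fox V S fox S fox   [V -> V fox V]
V fox V fox V fox V fox V S fox S fox => push finds fox V fox V fox V fox V S fox S fox   [V -> push finds]
push finds fox V fox V fox V fox V S fox S fox => push finds fox push finds fox V fox V fox V S fox S fox   [V -> push finds]
push finds fox push finds fox V fox V fox V S fox S fox => push finds fox push finds fox push finds fox V fox V S fox S fox   [V -> push finds]
push finds fox push finds fox push finds fox V fox V S fox S fox => push finds fox push finds fox push finds fox push finds fox V S fox S fox   [V -> push finds]
push finds fox push finds fox push finds fox push finds fox V S fox S fox => push finds fox push finds fox push finds fox push finds fox push finds S fox S fox   [V -> push finds]
push finds fox push finds fox push finds fox push finds fox push finds S fox S fox => push finds fox push finds fox push finds fox push finds fox push finds west fox S fox   [S -> west]
push finds fox push finds fox push finds fox push finds fox push finds west fox S fox => push finds fox push finds fox push finds fox push finds fox push finds west fox west fox   [S -> west]

S => S S fox => S S fox S fox => V S fox S fox => V fox V S fox S fox => V fox V fox V S fox S fox => V fox V fox V fox V S fox S fox => V fox V fox V fox V fox V S fox S fox => push finds fox V fox V fox V fox V S fox S fox => push finds fox push finds fox V fox V fox V S fox S fox => push finds fox push finds fox push finds fox V fox V S fox S fox => push finds fox push finds fox push finds fox push finds fox V S fox S fox => push finds fox push finds fox push finds fox push finds fox push finds S fox S fox => push finds fox push finds fox push finds fox push finds fox push finds west fox S fox => push finds fox push finds fox push finds fox push finds fox push finds west fox west fox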